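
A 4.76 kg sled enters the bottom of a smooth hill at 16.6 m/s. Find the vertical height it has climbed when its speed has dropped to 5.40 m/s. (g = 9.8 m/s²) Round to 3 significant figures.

Energy balance between the two points: ½mv₁² = ½mv₂² + mgh
h = (v₁² − v₂²)/(2g) = (16.6² − 5.40²)/(2 × 9.8) = 12.57 m

h = 12.6 m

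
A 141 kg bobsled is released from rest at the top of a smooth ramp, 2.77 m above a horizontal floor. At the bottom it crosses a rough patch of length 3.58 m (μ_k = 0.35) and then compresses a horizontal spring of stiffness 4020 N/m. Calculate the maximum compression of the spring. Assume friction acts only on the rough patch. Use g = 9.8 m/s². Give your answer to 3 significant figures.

x = 1.02 m

Initial energy: E₁ = mgh = (141)(9.8)(2.77) = 3827.6 J
Friction removes W_f = μ_k mg d = (0.35)(141)(9.8)(3.58) = 1731 J
Energy reaching the spring: E = 3827.6 − 1731 = 2096.2 J
At max compression ½kx² = E ⇒ x = √(2E/k) = √(2 × 2096.2/4020) = 1.021 m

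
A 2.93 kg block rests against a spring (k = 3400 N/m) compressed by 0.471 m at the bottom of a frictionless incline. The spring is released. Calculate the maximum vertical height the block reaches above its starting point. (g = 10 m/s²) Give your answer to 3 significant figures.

All spring PE becomes gravitational PE at the highest point: ½kx² = mgh
h = kx²/(2mg) = (3400)(0.471)²/(2 × 2.93 × 10) = 12.87 m

h = 12.9 m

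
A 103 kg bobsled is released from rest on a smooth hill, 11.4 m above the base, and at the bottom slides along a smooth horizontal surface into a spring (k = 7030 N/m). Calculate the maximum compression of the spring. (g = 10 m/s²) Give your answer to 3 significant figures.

x = 1.83 m

At max compression the bobsled is momentarily at rest: mgh = ½kx²
x = √(2mgh/k) = √(2 × 103 × 10 × 11.4 / 7030) = 1.828 m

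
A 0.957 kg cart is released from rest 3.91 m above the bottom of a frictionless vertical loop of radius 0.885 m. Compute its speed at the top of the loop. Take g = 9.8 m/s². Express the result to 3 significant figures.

Energy conservation: mgh = ½mv_top² + mg(2r)
v_top² = 2g(h − 2r) = 2(9.8)(3.91 − 1.770) = 41.94
v_top = 6.476 m/s

v = 6.48 m/s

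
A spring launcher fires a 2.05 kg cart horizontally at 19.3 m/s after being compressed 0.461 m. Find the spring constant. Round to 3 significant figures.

k = 3590 N/m

Spring PE at full compression equals KE at release: ½kx² = ½mv²
k = mv²/x² = (2.05)(19.3)²/(0.461)² = 3593 N/m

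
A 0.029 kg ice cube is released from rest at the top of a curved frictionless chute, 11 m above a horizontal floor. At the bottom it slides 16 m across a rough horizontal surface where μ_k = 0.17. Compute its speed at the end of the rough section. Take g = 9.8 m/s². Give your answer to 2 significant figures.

Energy bookkeeping (friction removes W_f = μ_k N d):
mgh = ½mv² + μ_k m g d
W_f = μ_k mg d = (0.17)(0.029)(9.8)(16) = 0.7730 J
½mv² = mgh − W_f = 3.1262 − 0.7730 = 2.3532 J
v = √(2 × 2.3532/0.029) = 12.74 m/s

v = 13 m/s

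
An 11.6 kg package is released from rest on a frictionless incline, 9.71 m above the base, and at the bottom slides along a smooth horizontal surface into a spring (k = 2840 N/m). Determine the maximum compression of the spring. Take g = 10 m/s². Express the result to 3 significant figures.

x = 0.891 m

Gravitational PE at the top equals spring PE at max compression: mgh = ½kx²
x = √(2mgh/k) = √(2 × 11.6 × 10 × 9.71 / 2840) = 0.8906 m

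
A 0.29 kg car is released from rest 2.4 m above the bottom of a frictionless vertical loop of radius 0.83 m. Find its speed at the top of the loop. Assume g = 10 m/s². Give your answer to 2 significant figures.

Energy conservation: mgh = ½mv_top² + mg(2r)
v_top² = 2g(h − 2r) = 2(10)(2.4 − 1.660) = 14.80
v_top = 3.847 m/s

v = 3.8 m/s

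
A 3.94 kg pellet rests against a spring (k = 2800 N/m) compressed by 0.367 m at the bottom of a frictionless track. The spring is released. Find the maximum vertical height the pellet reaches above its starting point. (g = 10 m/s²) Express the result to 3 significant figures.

h = 4.79 m

At maximum height the pellet is at rest, so ½kx² = mgh
h = kx²/(2mg) = (2800)(0.367)²/(2 × 3.94 × 10) = 4.786 m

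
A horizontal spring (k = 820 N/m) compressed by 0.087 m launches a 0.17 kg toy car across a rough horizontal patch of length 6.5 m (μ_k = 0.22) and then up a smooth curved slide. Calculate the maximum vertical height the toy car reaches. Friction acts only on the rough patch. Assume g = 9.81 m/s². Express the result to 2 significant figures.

h = 0.43 m

Spring energy: E₀ = ½kx² = ½(820)(0.087)² = 3.1033 J
Friction: W_f = μ_k mg d = (0.22)(0.17)(9.81)(6.5) = 2.385 J
Energy at base of ramp: E = 3.1033 − 2.385 = 0.71848 J
At max height all remaining energy is PE: mgh = E ⇒ h = E/(mg) = 0.71848/(0.17 × 9.81) = 0.4308 m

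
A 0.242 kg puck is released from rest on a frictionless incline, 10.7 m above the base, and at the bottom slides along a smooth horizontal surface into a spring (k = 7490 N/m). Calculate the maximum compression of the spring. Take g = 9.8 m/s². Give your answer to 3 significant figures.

x = 0.0823 m

Gravitational PE at the top equals spring PE at max compression: mgh = ½kx²
x = √(2mgh/k) = √(2 × 0.242 × 9.8 × 10.7 / 7490) = 0.08232 m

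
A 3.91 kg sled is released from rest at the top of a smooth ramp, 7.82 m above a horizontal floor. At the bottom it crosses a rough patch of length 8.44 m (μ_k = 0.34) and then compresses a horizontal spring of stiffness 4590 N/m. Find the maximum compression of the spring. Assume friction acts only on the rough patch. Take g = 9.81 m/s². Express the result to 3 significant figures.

Initial energy: E₁ = mgh = (3.91)(9.81)(7.82) = 299.95 J
Friction removes W_f = μ_k mg d = (0.34)(3.91)(9.81)(8.44) = 110.1 J
Energy reaching the spring: E = 299.95 − 110.1 = 189.88 J
At max compression ½kx² = E ⇒ x = √(2E/k) = √(2 × 189.88/4590) = 0.2876 m

x = 0.288 m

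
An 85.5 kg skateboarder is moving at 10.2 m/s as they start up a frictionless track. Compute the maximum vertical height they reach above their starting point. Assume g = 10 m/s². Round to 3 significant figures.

h = 5.20 m

By energy conservation, ½mv² = mgh
h = v²/(2g) = 10.2²/(2 × 10) = 5.202 m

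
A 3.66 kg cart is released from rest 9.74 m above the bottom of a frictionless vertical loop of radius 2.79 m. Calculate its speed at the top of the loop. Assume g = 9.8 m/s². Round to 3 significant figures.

v = 9.03 m/s

Energy conservation: mgh = ½mv_top² + mg(2r)
v_top² = 2g(h − 2r) = 2(9.8)(9.74 − 5.580) = 81.54
v_top = 9.030 m/s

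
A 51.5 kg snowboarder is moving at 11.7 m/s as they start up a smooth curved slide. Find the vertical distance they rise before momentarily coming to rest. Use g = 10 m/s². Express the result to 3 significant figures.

h = 6.84 m

By energy conservation, ½mv² = mgh
h = v²/(2g) = 11.7²/(2 × 10) = 6.844 m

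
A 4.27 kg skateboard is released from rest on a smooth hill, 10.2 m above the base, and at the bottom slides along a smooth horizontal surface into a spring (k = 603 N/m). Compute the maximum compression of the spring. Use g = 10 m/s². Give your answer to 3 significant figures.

Energy conservation (no friction) from release to max compression: mgh = ½kx²
x = √(2mgh/k) = √(2 × 4.27 × 10 × 10.2 / 603) = 1.202 m

x = 1.20 m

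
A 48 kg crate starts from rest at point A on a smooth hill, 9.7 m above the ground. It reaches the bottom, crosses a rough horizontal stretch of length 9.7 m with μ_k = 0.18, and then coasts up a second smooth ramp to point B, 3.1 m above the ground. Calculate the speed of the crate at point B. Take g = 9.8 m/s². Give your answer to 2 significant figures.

v = 9.8 m/s

Energy at A: mgh₁ = (48)(9.8)(9.7) = 4562.9 J
Friction loss: W_f = μ_k mg d = 821.3 J
At B: ½mv² + mgh₂ = mgh₁ − W_f
½mv² = 4562.9 − 821.3 − 1458.2 = 2283.3 J
v = √(2 × 2283.3/48) = 9.754 m/s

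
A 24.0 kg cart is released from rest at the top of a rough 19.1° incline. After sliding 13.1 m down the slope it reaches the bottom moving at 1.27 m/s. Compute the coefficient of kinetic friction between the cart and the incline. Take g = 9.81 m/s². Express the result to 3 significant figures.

Energy balance down the incline: mg L sinθ − ½mv² = μ_k (mg cosθ) L
mgL sinθ = 1009.2 J; ½mv² = 19.355 J
W_f = 1009.2 − 19.355 = 989.9 J
μ_k = W_f/(mg cosθ · L) = 989.9/(222.5 × 13.1) = 0.3396

μ_k = 0.340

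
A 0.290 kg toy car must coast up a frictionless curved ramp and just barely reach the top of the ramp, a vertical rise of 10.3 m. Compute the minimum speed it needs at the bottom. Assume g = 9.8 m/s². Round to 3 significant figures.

v = 14.2 m/s

At the top it is momentarily at rest, so all KE converts to PE: ½mv² = mgh
v = √(2gh) = √(2 × 9.8 × 10.3) = 14.21 m/s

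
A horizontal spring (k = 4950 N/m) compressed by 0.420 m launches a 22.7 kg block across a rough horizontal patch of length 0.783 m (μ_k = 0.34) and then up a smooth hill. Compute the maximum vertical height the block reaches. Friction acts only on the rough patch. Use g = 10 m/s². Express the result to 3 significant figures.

h = 1.66 m

Spring energy: E₀ = ½kx² = ½(4950)(0.420)² = 436.59 J
Friction: W_f = μ_k mg d = (0.34)(22.7)(10)(0.783) = 60.43 J
Energy at base of ramp: E = 436.59 − 60.43 = 376.16 J
At max height all remaining energy is PE: mgh = E ⇒ h = E/(mg) = 376.16/(22.7 × 10) = 1.657 m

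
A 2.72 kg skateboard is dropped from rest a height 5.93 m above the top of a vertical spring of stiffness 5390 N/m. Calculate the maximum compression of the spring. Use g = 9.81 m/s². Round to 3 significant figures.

Take the reference level at the top of the uncompressed spring. At max compression the skateboard has fallen H + x and is momentarily at rest:
mg(H + x) = ½kx²
½(5390)x² − (2.72)(9.81)x − (2.72)(9.81)(5.93) = 0
2695x² − 26.68x − 158.2 = 0
x = [26.68 + √(712.0 + 1.7057e+06)]/(2 × 2695) = 0.2473 m

x = 0.247 m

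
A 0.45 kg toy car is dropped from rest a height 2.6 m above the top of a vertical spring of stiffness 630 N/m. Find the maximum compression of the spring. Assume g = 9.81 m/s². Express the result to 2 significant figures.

x = 0.20 m

Let x be the compression. The total drop is H + x, and the car is instantaneously at rest at max compression, so energy conservation gives:
mg(H + x) = ½kx²
½(630)x² − (0.45)(9.81)x − (0.45)(9.81)(2.6) = 0
315.0x² − 4.415x − 11.48 = 0
x = [4.415 + √(19.49 + 14462)]/(2 × 315.0) = 0.1980 m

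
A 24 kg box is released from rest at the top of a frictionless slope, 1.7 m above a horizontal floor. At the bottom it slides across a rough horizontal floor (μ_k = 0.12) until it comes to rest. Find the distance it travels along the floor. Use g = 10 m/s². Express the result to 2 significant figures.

Energy bookkeeping (friction removes W_f = μ_k N d):
At rest all PE has been dissipated by friction: mgh = μ_k m g d
d = h/μ_k = 1.7/0.12 = 14.17 m

d = 14 m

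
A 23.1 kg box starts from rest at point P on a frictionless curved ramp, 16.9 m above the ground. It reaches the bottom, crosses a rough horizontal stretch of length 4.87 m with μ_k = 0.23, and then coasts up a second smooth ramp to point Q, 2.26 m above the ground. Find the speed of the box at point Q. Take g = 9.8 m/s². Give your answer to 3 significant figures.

Energy at P: mgh₁ = (23.1)(9.8)(16.9) = 3825.8 J
Friction loss: W_f = μ_k mg d = 253.6 J
At Q: ½mv² + mgh₂ = mgh₁ − W_f
½mv² = 3825.8 − 253.6 − 511.62 = 3060.6 J
v = √(2 × 3060.6/23.1) = 16.28 m/s

v = 16.3 m/s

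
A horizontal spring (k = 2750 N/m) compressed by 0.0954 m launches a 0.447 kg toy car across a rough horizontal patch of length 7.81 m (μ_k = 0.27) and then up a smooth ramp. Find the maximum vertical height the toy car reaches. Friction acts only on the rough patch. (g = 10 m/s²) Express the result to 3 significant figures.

h = 0.691 m

Spring energy: E₀ = ½kx² = ½(2750)(0.0954)² = 12.514 J
Friction: W_f = μ_k mg d = (0.27)(0.447)(10)(7.81) = 9.426 J
Energy at base of ramp: E = 12.514 − 9.426 = 3.0882 J
At max height all remaining energy is PE: mgh = E ⇒ h = E/(mg) = 3.0882/(0.447 × 10) = 0.6909 m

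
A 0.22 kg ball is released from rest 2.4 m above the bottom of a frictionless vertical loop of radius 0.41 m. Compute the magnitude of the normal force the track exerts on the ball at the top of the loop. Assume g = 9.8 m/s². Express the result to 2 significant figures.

Energy from release to top (height 2r): mgh = ½mv_top² + mg(2r)
v_top² = 2g(h − 2r) = 2(9.8)(2.4 − 0.8200) = 30.968 m²/s²
At the top, both N and weight point toward the centre: N + mg = mv_top²/r
N = m(v_top²/r − g) = 0.22(30.968/0.41 − 9.8) = 14.46 N

N = 14 N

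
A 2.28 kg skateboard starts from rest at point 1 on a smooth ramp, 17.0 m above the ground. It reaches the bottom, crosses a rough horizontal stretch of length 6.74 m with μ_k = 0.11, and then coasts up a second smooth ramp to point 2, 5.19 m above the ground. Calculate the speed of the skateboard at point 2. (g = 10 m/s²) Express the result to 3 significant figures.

Energy at 1: mgh₁ = (2.28)(10)(17.0) = 387.60 J
Friction loss: W_f = μ_k mg d = 16.90 J
At 2: ½mv² + mgh₂ = mgh₁ − W_f
½mv² = 387.60 − 16.90 − 118.33 = 252.36 J
v = √(2 × 252.36/2.28) = 14.88 m/s

v = 14.9 m/s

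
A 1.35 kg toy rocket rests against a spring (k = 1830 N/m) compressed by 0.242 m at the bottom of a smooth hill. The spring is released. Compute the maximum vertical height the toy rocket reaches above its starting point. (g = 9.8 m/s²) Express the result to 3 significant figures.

At maximum height the toy rocket is at rest, so ½kx² = mgh
h = kx²/(2mg) = (1830)(0.242)²/(2 × 1.35 × 9.8) = 4.050 m

h = 4.05 m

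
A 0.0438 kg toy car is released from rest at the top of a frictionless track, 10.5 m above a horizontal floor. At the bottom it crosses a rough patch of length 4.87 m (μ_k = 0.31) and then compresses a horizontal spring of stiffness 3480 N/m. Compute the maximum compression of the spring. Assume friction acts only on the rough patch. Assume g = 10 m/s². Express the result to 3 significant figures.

Initial energy: E₁ = mgh = (0.0438)(10)(10.5) = 4.5990 J
Friction removes W_f = μ_k mg d = (0.31)(0.0438)(10)(4.87) = 0.6612 J
Energy reaching the spring: E = 4.5990 − 0.6612 = 3.9378 J
At max compression ½kx² = E ⇒ x = √(2E/k) = √(2 × 3.9378/3480) = 0.04757 m

x = 0.0476 m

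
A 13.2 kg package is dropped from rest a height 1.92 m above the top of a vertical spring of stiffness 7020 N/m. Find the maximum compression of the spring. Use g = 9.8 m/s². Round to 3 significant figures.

Let x be the compression. The total drop is H + x, and the package is instantaneously at rest at max compression, so energy conservation gives:
mg(H + x) = ½kx²
½(7020)x² − (13.2)(9.8)x − (13.2)(9.8)(1.92) = 0
3510x² − 129.4x − 248.4 = 0
x = [129.4 + √(16734 + 3.4871e+06)]/(2 × 3510) = 0.2851 m

x = 0.285 m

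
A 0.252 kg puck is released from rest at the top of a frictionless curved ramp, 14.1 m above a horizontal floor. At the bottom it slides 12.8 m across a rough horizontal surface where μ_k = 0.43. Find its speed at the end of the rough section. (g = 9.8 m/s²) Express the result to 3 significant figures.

Applying the work–energy principle:
mgh = ½mv² + μ_k m g d
W_f = μ_k mg d = (0.43)(0.252)(9.8)(12.8) = 13.59 J
½mv² = mgh − W_f = 34.821 − 13.59 = 21.229 J
v = √(2 × 21.229/0.252) = 12.98 m/s

v = 13.0 m/s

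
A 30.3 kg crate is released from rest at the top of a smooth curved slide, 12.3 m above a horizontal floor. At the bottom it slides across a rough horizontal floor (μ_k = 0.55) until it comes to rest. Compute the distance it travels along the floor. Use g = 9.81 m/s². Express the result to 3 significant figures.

Applying the work–energy principle:
At rest all PE has been dissipated by friction: mgh = μ_k m g d
d = h/μ_k = 12.3/0.55 = 22.36 m

d = 22.4 m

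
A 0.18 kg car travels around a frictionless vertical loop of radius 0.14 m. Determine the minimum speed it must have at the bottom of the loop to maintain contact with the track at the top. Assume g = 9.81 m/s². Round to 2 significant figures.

v = 2.6 m/s

At the top: mg = mv_top²/r ⇒ v_top² = gr = 1.373 m²/s²
Energy from bottom to top (height 2r): ½mv_bot² = ½mv_top² + mg(2r)
v_bot² = gr + 4gr = 5gr = 6.867
v_bot = √(5gr) = 2.620 m/s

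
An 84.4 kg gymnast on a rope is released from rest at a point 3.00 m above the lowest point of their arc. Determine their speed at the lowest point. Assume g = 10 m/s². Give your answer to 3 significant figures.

v = 7.75 m/s

By conservation of mechanical energy, mgh = ½mv²
The mass cancels from both sides.
v = √(2gh) = √(2 × 10 × 3.00) = √60.000 = 7.746 m/s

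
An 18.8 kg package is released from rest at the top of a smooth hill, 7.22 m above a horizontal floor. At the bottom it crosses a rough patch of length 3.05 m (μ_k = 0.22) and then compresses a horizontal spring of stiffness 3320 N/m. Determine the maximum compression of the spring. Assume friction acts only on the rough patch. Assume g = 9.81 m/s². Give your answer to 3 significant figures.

x = 0.853 m

Initial energy: E₁ = mgh = (18.8)(9.81)(7.22) = 1331.6 J
Friction removes W_f = μ_k mg d = (0.22)(18.8)(9.81)(3.05) = 123.8 J
Energy reaching the spring: E = 1331.6 − 123.8 = 1207.8 J
At max compression ½kx² = E ⇒ x = √(2E/k) = √(2 × 1207.8/3320) = 0.8530 m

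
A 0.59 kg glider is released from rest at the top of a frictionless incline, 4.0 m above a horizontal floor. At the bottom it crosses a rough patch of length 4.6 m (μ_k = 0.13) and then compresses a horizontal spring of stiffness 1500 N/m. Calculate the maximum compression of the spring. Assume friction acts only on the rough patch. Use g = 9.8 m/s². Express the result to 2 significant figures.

Initial energy: E₁ = mgh = (0.59)(9.8)(4.0) = 23.128 J
Friction removes W_f = μ_k mg d = (0.13)(0.59)(9.8)(4.6) = 3.458 J
Energy reaching the spring: E = 23.128 − 3.458 = 19.670 J
At max compression ½kx² = E ⇒ x = √(2E/k) = √(2 × 19.670/1500) = 0.1619 m

x = 0.16 m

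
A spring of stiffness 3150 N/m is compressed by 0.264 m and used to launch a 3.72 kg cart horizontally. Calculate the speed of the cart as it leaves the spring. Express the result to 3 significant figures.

v = 7.68 m/s

Conservation of energy: ½kx² = ½mv²
v = x√(k/m) = 0.264 × √(3150/3.72) = 7.682 m/s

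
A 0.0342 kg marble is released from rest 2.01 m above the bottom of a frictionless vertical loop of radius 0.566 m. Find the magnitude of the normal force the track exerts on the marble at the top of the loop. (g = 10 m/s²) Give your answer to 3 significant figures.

Energy from release to top (height 2r): mgh = ½mv_top² + mg(2r)
v_top² = 2g(h − 2r) = 2(10)(2.01 − 1.132) = 17.560 m²/s²
At the top, both N and weight point toward the centre: N + mg = mv_top²/r
N = m(v_top²/r − g) = 0.0342(17.560/0.566 − 10) = 0.7190 N

N = 0.719 N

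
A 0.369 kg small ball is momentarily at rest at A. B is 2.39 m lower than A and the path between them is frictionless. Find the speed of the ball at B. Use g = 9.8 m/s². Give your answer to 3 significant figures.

By conservation of mechanical energy, mgh = ½mv²
v = √(2gh) = √(2 × 9.8 × 2.39) = √46.844 = 6.844 m/s

v = 6.84 m/s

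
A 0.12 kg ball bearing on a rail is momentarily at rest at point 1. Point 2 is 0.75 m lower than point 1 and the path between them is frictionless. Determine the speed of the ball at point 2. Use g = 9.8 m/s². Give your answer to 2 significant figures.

v = 3.8 m/s

By conservation of mechanical energy, mgh = ½mv²
v = √(2gh) = √(2 × 9.8 × 0.75) = √14.700 = 3.834 m/s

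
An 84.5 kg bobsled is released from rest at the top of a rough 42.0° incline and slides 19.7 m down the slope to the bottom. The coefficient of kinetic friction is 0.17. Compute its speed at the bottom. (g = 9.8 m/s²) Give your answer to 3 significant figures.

v = 14.5 m/s

Energy: mgh = ½mv² + W_f, with h = L sinθ and W_f = μ_k (mg cosθ) L
mgh = mgL sinθ = (84.5)(9.8)(19.7)sin42.0° = 10916 J
W_f = μ_k mg cosθ · L = (0.17)(84.5)(9.8)cos42.0°·19.7 = 2061 J
½mv² = 10916 − 2061 = 8854.9 J
v = √(2 × 8854.9/84.5) = 14.48 m/s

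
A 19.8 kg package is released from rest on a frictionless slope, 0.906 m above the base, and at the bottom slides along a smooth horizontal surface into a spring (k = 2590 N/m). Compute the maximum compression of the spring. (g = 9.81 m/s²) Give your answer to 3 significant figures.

x = 0.369 m

Gravitational PE at the top equals spring PE at max compression: mgh = ½kx²
x = √(2mgh/k) = √(2 × 19.8 × 9.81 × 0.906 / 2590) = 0.3686 m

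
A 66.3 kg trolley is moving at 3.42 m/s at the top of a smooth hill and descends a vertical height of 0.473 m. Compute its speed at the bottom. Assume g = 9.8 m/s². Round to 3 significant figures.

v = 4.58 m/s

Mechanical energy is conserved (no friction): ½mv₀² + mgh = ½mv²
v² = v₀² + 2gh = (3.42)² + 2(9.8)(0.473) = 20.967
v = √20.967 = 4.579 m/s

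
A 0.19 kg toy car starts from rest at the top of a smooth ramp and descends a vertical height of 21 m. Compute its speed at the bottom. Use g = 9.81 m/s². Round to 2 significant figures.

By conservation of mechanical energy, mgh = ½mv²
v = √(2gh) = √(2 × 9.81 × 21) = √412.02 = 20.30 m/s

v = 20 m/s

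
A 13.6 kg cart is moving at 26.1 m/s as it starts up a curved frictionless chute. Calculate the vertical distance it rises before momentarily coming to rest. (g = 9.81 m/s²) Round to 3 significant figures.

h = 34.7 m

By energy conservation, ½mv² = mgh
h = v²/(2g) = 26.1²/(2 × 9.81) = 34.72 m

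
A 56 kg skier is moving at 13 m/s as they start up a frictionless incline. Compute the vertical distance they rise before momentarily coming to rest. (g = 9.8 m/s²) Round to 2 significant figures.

h = 8.6 m

Setting KE at the bottom equal to PE gained: ½mv² = mgh
h = v²/(2g) = 13²/(2 × 9.8) = 8.622 m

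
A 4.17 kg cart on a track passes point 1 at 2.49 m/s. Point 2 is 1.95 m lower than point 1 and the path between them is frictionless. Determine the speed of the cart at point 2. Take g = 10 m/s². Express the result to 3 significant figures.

Mechanical energy is conserved (no friction): ½mv₀² + mgh = ½mv²
The mass cancels from both sides.
v² = v₀² + 2gh = (2.49)² + 2(10)(1.95) = 45.200
v = √45.200 = 6.723 m/s

v = 6.72 m/s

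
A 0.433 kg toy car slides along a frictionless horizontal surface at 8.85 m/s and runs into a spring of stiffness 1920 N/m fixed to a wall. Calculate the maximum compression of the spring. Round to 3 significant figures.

Conservation of energy between contact and max compression: ½mv² = ½kx²
x = v√(m/k) = 8.85 × √(0.433/1920) = 0.1329 m

x = 0.133 m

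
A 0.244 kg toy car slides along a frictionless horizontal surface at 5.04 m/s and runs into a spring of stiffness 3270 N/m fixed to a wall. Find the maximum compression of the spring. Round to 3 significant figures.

x = 0.0435 m

All KE is stored as spring PE at maximum compression: ½mv² = ½kx²
x = v√(m/k) = 5.04 × √(0.244/3270) = 0.04354 m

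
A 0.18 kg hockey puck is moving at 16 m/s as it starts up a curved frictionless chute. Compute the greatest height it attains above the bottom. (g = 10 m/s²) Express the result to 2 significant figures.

h = 13 m

Setting KE at the bottom equal to PE gained: ½mv² = mgh
h = v²/(2g) = 16²/(2 × 10) = 12.80 m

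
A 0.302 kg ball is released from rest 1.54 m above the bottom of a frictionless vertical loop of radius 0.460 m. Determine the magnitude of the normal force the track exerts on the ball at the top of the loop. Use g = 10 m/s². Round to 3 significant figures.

Energy from release to top (height 2r): mgh = ½mv_top² + mg(2r)
v_top² = 2g(h − 2r) = 2(10)(1.54 − 0.9200) = 12.400 m²/s²
At the top, both N and weight point toward the centre: N + mg = mv_top²/r
N = m(v_top²/r − g) = 0.302(12.400/0.460 − 10) = 5.121 N

N = 5.12 N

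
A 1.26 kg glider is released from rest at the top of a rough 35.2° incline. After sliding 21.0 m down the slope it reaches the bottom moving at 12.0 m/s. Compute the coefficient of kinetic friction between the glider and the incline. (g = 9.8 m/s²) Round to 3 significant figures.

Energy balance down the incline: mg L sinθ − ½mv² = μ_k (mg cosθ) L
mgL sinθ = 149.47 J; ½mv² = 90.720 J
W_f = 149.47 − 90.720 = 58.75 J
μ_k = W_f/(mg cosθ · L) = 58.75/(10.09 × 21.0) = 0.2773

μ_k = 0.277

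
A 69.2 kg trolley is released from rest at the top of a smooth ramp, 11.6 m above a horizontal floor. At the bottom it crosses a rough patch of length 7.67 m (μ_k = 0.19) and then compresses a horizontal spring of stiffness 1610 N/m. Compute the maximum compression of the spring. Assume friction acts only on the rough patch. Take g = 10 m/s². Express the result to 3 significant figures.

Initial energy: E₁ = mgh = (69.2)(10)(11.6) = 8027.2 J
Friction removes W_f = μ_k mg d = (0.19)(69.2)(10)(7.67) = 1008 J
Energy reaching the spring: E = 8027.2 − 1008 = 7018.7 J
At max compression ½kx² = E ⇒ x = √(2E/k) = √(2 × 7018.7/1610) = 2.953 m

x = 2.95 m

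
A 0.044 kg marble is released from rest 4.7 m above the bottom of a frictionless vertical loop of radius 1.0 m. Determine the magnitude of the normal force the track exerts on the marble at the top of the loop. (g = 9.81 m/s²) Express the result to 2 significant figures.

N = 1.9 N

Energy from release to top (height 2r): mgh = ½mv_top² + mg(2r)
v_top² = 2g(h − 2r) = 2(9.81)(4.7 − 2.000) = 52.974 m²/s²
At the top, both N and weight point toward the centre: N + mg = mv_top²/r
N = m(v_top²/r − g) = 0.044(52.974/1.0 − 9.81) = 1.899 N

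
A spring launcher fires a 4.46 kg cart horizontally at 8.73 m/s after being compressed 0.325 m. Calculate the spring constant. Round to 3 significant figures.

½kx² = ½mv²
k = mv²/x² = (4.46)(8.73)²/(0.325)² = 3218 N/m

k = 3220 N/m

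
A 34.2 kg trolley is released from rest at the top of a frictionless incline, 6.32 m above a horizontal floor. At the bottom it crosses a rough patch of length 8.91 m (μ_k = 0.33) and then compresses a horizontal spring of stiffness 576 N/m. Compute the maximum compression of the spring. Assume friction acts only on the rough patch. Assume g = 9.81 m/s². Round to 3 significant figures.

Initial energy: E₁ = mgh = (34.2)(9.81)(6.32) = 2120.4 J
Friction removes W_f = μ_k mg d = (0.33)(34.2)(9.81)(8.91) = 986.5 J
Energy reaching the spring: E = 2120.4 − 986.5 = 1133.9 J
At max compression ½kx² = E ⇒ x = √(2E/k) = √(2 × 1133.9/576) = 1.984 m

x = 1.98 m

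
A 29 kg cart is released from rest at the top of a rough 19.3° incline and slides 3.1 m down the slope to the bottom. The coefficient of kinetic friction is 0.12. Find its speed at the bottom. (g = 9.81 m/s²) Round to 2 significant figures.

v = 3.6 m/s

Work–energy: mg(L sinθ) − μ_k(mg cosθ)L = ½mv²
mgh = mgL sinθ = (29)(9.81)(3.1)sin19.3° = 291.49 J
W_f = μ_k mg cosθ · L = (0.12)(29)(9.81)cos19.3°·3.1 = 99.88 J
½mv² = 291.49 − 99.88 = 191.60 J
v = √(2 × 191.60/29) = 3.635 m/s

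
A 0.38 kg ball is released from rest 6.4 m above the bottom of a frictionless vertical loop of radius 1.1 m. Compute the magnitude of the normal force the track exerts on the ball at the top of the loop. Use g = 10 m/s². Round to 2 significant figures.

N = 25 N

Energy from release to top (height 2r): mgh = ½mv_top² + mg(2r)
v_top² = 2g(h − 2r) = 2(10)(6.4 − 2.200) = 84.000 m²/s²
At the top, both N and weight point toward the centre: N + mg = mv_top²/r
N = m(v_top²/r − g) = 0.38(84.000/1.1 − 10) = 25.22 N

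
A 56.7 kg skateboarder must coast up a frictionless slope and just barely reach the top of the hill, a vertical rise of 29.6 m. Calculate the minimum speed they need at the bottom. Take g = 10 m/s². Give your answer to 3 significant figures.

v = 24.3 m/s

At the top they are momentarily at rest, so all KE converts to PE: ½mv² = mgh
v = √(2gh) = √(2 × 10 × 29.6) = 24.33 m/s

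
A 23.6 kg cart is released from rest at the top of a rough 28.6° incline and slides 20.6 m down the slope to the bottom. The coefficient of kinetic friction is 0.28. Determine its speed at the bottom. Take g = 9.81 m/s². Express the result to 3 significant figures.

v = 9.70 m/s

Work–energy: mg(L sinθ) − μ_k(mg cosθ)L = ½mv²
mgh = mgL sinθ = (23.6)(9.81)(20.6)sin28.6° = 2283.0 J
W_f = μ_k mg cosθ · L = (0.28)(23.6)(9.81)cos28.6°·20.6 = 1172 J
½mv² = 2283.0 − 1172 = 1110.5 J
v = √(2 × 1110.5/23.6) = 9.701 m/s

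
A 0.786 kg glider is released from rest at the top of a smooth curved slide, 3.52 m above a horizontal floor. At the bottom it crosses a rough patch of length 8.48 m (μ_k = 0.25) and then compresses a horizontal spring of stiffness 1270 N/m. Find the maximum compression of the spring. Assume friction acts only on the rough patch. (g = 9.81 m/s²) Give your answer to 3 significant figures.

x = 0.130 m

Initial energy: E₁ = mgh = (0.786)(9.81)(3.52) = 27.142 J
Friction removes W_f = μ_k mg d = (0.25)(0.786)(9.81)(8.48) = 16.35 J
Energy reaching the spring: E = 27.142 − 16.35 = 10.795 J
At max compression ½kx² = E ⇒ x = √(2E/k) = √(2 × 10.795/1270) = 0.1304 m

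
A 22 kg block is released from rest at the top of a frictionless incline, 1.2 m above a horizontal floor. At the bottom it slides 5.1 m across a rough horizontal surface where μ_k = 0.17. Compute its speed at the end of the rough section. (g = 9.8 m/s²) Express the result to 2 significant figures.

Applying the work–energy principle:
mgh = ½mv² + μ_k m g d
W_f = μ_k mg d = (0.17)(22)(9.8)(5.1) = 186.9 J
½mv² = mgh − W_f = 258.72 − 186.9 = 71.795 J
v = √(2 × 71.795/22) = 2.555 m/s

v = 2.6 m/s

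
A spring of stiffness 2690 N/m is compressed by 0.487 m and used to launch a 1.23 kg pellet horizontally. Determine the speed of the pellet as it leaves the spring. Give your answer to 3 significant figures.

v = 22.8 m/s

The pellet leaves the spring when the spring is at natural length, so ½kx² = ½mv²
v = x√(k/m) = 0.487 × √(2690/1.23) = 22.77 m/s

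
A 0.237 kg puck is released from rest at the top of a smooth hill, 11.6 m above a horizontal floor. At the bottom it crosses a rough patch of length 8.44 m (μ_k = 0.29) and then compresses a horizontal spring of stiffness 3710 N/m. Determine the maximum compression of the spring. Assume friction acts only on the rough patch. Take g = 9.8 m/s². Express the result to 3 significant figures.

Initial energy: E₁ = mgh = (0.237)(9.8)(11.6) = 26.942 J
Friction removes W_f = μ_k mg d = (0.29)(0.237)(9.8)(8.44) = 5.685 J
Energy reaching the spring: E = 26.942 − 5.685 = 21.257 J
At max compression ½kx² = E ⇒ x = √(2E/k) = √(2 × 21.257/3710) = 0.1070 m

x = 0.107 m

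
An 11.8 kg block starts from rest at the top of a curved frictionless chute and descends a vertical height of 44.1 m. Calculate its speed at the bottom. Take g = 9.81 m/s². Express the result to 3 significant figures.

By conservation of mechanical energy, mgh = ½mv²
v = √(2gh) = √(2 × 9.81 × 44.1) = √865.24 = 29.41 m/s

v = 29.4 m/s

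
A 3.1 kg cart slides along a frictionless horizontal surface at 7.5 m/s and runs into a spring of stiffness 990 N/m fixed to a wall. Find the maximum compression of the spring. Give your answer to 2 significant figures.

At max compression the cart is momentarily at rest: ½mv² = ½kx²
x = v√(m/k) = 7.5 × √(3.1/990) = 0.4197 m

x = 0.42 m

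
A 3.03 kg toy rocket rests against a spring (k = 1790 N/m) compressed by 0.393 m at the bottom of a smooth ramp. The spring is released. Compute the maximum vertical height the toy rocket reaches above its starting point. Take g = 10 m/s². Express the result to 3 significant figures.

h = 4.56 m

Energy conservation from release to the highest point: ½kx² = mgh
h = kx²/(2mg) = (1790)(0.393)²/(2 × 3.03 × 10) = 4.562 m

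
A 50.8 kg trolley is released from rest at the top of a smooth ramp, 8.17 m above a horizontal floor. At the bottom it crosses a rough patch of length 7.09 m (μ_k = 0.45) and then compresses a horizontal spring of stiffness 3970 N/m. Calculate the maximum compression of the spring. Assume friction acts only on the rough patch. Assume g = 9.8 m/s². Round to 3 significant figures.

x = 1.12 m

Initial energy: E₁ = mgh = (50.8)(9.8)(8.17) = 4067.4 J
Friction removes W_f = μ_k mg d = (0.45)(50.8)(9.8)(7.09) = 1588 J
Energy reaching the spring: E = 4067.4 − 1588 = 2479.0 J
At max compression ½kx² = E ⇒ x = √(2E/k) = √(2 × 2479.0/3970) = 1.118 m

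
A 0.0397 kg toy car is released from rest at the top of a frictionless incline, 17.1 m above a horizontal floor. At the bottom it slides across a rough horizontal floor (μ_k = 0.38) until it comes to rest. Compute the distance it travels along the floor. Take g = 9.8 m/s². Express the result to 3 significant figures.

Applying the work–energy principle:
At rest all PE has been dissipated by friction: mgh = μ_k m g d
d = h/μ_k = 17.1/0.38 = 45.00 m

d = 45.0 m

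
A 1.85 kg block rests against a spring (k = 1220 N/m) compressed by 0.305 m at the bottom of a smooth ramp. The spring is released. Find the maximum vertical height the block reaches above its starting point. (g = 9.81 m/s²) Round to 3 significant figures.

At maximum height the block is at rest, so ½kx² = mgh
h = kx²/(2mg) = (1220)(0.305)²/(2 × 1.85 × 9.81) = 3.127 m

h = 3.13 m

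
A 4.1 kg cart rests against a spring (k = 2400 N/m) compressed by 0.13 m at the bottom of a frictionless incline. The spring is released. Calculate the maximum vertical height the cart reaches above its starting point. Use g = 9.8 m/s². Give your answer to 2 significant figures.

Energy conservation from release to the highest point: ½kx² = mgh
h = kx²/(2mg) = (2400)(0.13)²/(2 × 4.1 × 9.8) = 0.5047 m

h = 0.50 m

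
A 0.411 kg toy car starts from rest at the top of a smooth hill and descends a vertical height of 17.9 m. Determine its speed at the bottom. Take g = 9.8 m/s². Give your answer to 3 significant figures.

v = 18.7 m/s

Equating total energy at the two states: mgh = ½mv²
v = √(2gh) = √(2 × 9.8 × 17.9) = √350.84 = 18.73 m/s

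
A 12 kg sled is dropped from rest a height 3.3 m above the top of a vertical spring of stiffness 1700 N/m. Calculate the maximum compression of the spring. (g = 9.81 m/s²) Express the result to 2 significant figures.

Let x be the compression. The total drop is H + x, and the sled is instantaneously at rest at max compression, so energy conservation gives:
mg(H + x) = ½kx²
½(1700)x² − (12)(9.81)x − (12)(9.81)(3.3) = 0
850.0x² − 117.7x − 388.5 = 0
x = [117.7 + √(13858 + 1.3208e+06)]/(2 × 850.0) = 0.7488 m

x = 0.75 m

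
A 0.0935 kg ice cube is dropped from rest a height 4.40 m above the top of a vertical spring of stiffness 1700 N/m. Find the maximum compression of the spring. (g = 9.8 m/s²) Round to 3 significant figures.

x = 0.0694 m

Take the reference level at the top of the uncompressed spring. At max compression the cube has fallen H + x and is momentarily at rest:
mg(H + x) = ½kx²
½(1700)x² − (0.0935)(9.8)x − (0.0935)(9.8)(4.40) = 0
850.0x² − 0.9163x − 4.032 = 0
x = [0.9163 + √(0.8396 + 13708)]/(2 × 850.0) = 0.06941 m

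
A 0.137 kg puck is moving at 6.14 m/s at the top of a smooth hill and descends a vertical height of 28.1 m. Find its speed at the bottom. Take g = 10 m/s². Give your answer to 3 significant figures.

Mechanical energy is conserved (no friction): ½mv₀² + mgh = ½mv²
v² = v₀² + 2gh = (6.14)² + 2(10)(28.1) = 599.70
v = √599.70 = 24.49 m/s

v = 24.5 m/s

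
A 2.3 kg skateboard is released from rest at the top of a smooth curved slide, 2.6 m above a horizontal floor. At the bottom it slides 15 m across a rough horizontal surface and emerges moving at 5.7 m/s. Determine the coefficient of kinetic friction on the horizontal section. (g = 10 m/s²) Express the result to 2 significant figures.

Energy at the top = energy at the end + work done against friction:
mgh = ½mv² + μ_k m g d
mgh = 59.800 J; ½mv² = 37.364 J
W_f = 59.800 − 37.364 = 22.44 J
μ_k = W_f/(mg·d) = 22.44/(23.00 × 15) = 0.06503

μ_k = 0.065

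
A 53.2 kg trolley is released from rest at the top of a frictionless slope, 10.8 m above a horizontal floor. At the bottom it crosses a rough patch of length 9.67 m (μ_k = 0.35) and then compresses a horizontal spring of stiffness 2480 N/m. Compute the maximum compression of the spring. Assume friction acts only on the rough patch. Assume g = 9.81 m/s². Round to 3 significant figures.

x = 1.77 m

Initial energy: E₁ = mgh = (53.2)(9.81)(10.8) = 5636.4 J
Friction removes W_f = μ_k mg d = (0.35)(53.2)(9.81)(9.67) = 1766 J
Energy reaching the spring: E = 5636.4 − 1766 = 3870.1 J
At max compression ½kx² = E ⇒ x = √(2E/k) = √(2 × 3870.1/2480) = 1.767 m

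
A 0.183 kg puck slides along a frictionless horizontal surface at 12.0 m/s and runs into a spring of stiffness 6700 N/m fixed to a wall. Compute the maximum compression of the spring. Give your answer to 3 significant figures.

Conservation of energy between contact and max compression: ½mv² = ½kx²
x = v√(m/k) = 12.0 × √(0.183/6700) = 0.06271 m

x = 0.0627 m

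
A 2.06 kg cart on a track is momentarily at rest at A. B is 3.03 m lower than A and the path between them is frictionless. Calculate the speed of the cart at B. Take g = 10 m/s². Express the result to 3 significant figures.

v = 7.78 m/s

Mechanical energy is conserved (no friction): mgh = ½mv²
v = √(2gh) = √(2 × 10 × 3.03) = √60.600 = 7.785 m/s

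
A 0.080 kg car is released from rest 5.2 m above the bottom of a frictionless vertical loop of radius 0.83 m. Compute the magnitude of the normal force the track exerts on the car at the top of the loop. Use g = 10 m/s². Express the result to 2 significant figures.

N = 6.0 N

Energy from release to top (height 2r): mgh = ½mv_top² + mg(2r)
v_top² = 2g(h − 2r) = 2(10)(5.2 − 1.660) = 70.800 m²/s²
At the top, both N and weight point toward the centre: N + mg = mv_top²/r
N = m(v_top²/r − g) = 0.080(70.800/0.83 − 10) = 6.024 N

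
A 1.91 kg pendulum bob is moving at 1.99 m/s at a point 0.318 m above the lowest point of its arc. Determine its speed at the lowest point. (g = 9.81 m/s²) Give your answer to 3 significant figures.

v = 3.19 m/s

Energy conservation between the two points: ½mv₀² + mgh = ½mv²
v² = v₀² + 2gh = (1.99)² + 2(9.81)(0.318) = 10.199
v = √10.199 = 3.194 m/s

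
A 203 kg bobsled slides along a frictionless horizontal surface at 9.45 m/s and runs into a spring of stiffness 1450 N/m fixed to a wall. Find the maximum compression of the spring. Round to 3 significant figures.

x = 3.54 m

At max compression the bobsled is momentarily at rest: ½mv² = ½kx²
x = v√(m/k) = 9.45 × √(203/1450) = 3.536 m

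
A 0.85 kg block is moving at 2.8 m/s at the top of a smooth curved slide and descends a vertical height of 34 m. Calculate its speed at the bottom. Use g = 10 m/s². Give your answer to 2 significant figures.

v = 26 m/s

Energy conservation between the two points: ½mv₀² + mgh = ½mv²
The mass cancels from both sides.
v² = v₀² + 2gh = (2.8)² + 2(10)(34) = 687.84
v = √687.84 = 26.23 m/s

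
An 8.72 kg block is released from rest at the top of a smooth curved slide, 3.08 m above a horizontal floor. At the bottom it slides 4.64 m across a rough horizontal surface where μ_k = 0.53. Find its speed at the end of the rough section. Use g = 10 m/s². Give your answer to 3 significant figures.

v = 3.52 m/s

Energy bookkeeping (friction removes W_f = μ_k N d):
mgh = ½mv² + μ_k m g d
W_f = μ_k mg d = (0.53)(8.72)(10)(4.64) = 214.4 J
½mv² = mgh − W_f = 268.58 − 214.4 = 54.134 J
v = √(2 × 54.134/8.72) = 3.524 m/s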